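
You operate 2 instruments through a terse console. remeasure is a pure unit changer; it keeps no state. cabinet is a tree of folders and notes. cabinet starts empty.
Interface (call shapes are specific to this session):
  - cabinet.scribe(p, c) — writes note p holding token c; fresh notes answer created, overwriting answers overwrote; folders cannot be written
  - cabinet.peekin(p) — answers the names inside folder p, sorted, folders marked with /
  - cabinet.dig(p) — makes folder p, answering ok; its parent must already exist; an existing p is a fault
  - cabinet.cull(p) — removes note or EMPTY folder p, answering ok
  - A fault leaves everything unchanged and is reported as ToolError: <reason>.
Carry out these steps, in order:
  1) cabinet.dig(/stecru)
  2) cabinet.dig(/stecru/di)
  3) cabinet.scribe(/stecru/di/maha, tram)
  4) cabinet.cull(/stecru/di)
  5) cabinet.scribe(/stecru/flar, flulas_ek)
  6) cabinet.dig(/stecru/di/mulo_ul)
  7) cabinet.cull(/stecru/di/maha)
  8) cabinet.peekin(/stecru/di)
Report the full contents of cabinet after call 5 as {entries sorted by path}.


Answer: {stecru/, stecru/di/, stecru/di/maha=tram, stecru/flar=flulas_ek}

Derivation:
I call dig with p→/stecru, and observe ok.
Next I call dig with p→/stecru/di, and see ok.
I call scribe with p→/stecru/di/maha, c→tram, giving created.
Invoking cull with p→/stecru/di, — result: ToolError: not empty.
Using scribe with p→/stecru/flar, c→flulas_ek, and get created.
Calling dig with p→/stecru/di/mulo_ul, yielding ok.
I invoke cull with p→/stecru/di/maha, and get ok.
I invoke peekin with p→/stecru/di: [mulo_ul/].


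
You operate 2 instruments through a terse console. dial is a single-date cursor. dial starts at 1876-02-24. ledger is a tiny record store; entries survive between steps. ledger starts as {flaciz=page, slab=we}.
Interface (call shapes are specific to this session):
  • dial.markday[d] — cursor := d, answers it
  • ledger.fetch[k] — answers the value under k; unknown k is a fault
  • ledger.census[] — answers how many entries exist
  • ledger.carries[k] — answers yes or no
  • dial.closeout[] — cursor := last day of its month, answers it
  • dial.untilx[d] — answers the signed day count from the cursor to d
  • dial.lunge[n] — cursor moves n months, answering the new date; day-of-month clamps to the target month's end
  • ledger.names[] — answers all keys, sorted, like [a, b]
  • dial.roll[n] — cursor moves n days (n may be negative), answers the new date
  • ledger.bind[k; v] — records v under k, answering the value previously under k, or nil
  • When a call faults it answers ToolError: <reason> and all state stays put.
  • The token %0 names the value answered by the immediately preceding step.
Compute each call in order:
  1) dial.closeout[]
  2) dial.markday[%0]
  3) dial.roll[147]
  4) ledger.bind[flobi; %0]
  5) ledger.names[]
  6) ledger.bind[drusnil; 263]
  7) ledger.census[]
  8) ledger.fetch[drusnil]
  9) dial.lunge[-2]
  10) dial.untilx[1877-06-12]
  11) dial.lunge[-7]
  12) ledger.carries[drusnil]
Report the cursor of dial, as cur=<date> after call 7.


Answer: cur=1876-07-25

Derivation:
Next I call dial.closeout(), — result: 1876-02-29.
Using dial.markday using d=%0, which returns 1876-02-29.
I try dial.roll using n=147, which returns 1876-07-25.
Now I run ledger.bind using k=flobi, v=%0, giving nil.
I call ledger.names(), giving [flaciz, flobi, slab].
I run ledger.bind using k=drusnil, v=263, → nil.
Next I call ledger.census(), giving 4.
Invoking ledger.fetch using k=drusnil, and see 263.
Next I call dial.lunge using n=-2, and observe 1876-05-25.
Next I call dial.untilx using d=1877-06-12: 383.
I invoke dial.lunge using n=-7, which returns 1875-10-25.
Now I run ledger.carries using k=drusnil, yielding yes.


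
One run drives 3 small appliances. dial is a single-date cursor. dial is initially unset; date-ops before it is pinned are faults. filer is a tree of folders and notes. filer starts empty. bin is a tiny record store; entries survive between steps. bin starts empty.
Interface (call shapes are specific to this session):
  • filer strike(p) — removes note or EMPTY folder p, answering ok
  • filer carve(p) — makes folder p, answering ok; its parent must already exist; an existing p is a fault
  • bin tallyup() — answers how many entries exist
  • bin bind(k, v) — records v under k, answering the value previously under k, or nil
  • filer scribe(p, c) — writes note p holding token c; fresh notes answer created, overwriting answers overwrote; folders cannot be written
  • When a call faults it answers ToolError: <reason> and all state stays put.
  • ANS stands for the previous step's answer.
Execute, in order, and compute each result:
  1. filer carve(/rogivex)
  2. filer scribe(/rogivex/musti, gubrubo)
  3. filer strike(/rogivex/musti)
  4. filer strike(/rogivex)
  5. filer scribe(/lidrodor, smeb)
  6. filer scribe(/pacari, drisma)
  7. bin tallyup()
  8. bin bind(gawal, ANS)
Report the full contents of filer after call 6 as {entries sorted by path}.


Answer: {lidrodor=smeb, pacari=drisma}

Derivation:
> filer carve p=/rogivex
[out] ok
> filer scribe p=/rogivex/musti c=gubrubo
[out] created
> filer strike p=/rogivex/musti
[out] ok
> filer strike p=/rogivex
[out] ok
> filer scribe p=/lidrodor c=smeb
[out] created
> filer scribe p=/pacari c=drisma
[out] created
> bin tallyup
[out] 0
> bin bind k=gawal v=ANS
[out] nil


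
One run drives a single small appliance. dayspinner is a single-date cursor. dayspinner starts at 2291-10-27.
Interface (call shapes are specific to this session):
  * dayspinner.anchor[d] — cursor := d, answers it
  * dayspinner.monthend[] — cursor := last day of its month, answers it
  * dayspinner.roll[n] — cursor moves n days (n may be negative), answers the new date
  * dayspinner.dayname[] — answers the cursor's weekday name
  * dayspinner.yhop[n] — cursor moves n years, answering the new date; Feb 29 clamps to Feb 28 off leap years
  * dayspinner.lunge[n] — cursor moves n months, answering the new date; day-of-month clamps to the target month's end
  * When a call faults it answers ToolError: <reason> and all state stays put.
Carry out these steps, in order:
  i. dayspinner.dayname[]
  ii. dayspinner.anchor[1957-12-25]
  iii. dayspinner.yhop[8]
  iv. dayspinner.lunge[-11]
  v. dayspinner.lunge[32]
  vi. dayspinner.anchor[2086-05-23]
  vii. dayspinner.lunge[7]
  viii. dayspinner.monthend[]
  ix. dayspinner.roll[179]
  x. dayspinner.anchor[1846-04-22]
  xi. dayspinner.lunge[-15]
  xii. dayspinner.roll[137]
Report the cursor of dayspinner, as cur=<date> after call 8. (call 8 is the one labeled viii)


Answer: cur=2086-12-31

Derivation:
[in] dayname
:: Tuesday
[in] anchor 1957-12-25
:: 1957-12-25
[in] yhop 8
:: 1965-12-25
[in] lunge -11
:: 1965-01-25
[in] lunge 32
:: 1967-09-25
[in] anchor 2086-05-23
:: 2086-05-23
[in] lunge 7
:: 2086-12-23
[in] monthend
:: 2086-12-31
[in] roll 179
:: 2087-06-28
[in] anchor 1846-04-22
:: 1846-04-22
[in] lunge -15
:: 1845-01-22
[in] roll 137
:: 1845-06-08


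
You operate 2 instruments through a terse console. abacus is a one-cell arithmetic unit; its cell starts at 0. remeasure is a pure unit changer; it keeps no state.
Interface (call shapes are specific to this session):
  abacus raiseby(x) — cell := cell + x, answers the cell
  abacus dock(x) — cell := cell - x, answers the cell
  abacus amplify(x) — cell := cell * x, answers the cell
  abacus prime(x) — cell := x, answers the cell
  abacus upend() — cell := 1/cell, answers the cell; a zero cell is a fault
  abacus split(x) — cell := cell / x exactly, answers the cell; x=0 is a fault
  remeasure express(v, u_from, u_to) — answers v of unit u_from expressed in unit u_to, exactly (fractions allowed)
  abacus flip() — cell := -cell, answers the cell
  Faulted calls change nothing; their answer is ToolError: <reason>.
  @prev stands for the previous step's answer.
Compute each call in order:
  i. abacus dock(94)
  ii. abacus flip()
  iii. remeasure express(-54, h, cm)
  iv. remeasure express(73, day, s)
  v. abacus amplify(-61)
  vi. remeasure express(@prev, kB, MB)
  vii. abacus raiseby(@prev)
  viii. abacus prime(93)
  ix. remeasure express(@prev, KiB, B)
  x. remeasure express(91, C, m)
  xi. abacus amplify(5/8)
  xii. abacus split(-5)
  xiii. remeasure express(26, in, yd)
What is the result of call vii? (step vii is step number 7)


Answer: -2869867/500

Derivation:
-> abacus dock(94)
<- -94
-> abacus flip()
<- 94
-> remeasure express(-54, h, cm)
<- ToolError: incompatible units
-> remeasure express(73, day, s)
<- 6307200
-> abacus amplify(-61)
<- -5734
-> remeasure express(@prev, kB, MB)
<- -2867/500
-> abacus raiseby(@prev)
<- -2869867/500
-> abacus prime(93)
<- 93
-> remeasure express(@prev, KiB, B)
<- 95232
-> remeasure express(91, C, m)
<- ToolError: incompatible units
-> abacus amplify(5/8)
<- 465/8
-> abacus split(-5)
<- -93/8
-> remeasure express(26, in, yd)
<- 13/18


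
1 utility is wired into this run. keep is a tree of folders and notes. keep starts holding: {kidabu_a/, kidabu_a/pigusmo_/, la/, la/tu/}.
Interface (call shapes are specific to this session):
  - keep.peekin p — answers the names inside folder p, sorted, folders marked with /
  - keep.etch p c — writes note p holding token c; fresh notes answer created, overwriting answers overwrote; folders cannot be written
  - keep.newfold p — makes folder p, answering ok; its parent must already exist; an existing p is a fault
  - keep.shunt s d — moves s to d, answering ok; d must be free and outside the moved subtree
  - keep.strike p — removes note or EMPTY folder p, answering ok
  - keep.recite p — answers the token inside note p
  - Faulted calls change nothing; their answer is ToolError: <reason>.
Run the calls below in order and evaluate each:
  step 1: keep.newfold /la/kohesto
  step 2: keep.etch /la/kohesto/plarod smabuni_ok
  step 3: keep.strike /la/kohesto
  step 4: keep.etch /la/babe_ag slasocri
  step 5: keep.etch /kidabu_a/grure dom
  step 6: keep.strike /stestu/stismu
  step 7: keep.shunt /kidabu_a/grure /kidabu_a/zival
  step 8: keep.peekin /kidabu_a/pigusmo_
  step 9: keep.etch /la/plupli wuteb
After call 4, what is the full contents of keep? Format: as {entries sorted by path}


Answer: {kidabu_a/, kidabu_a/pigusmo_/, la/, la/babe_ag=slasocri, la/kohesto/, la/kohesto/plarod=smabuni_ok, la/tu/}

Derivation:
I invoke keep.newfold(p='/la/kohesto'), — result: ok.
Next I call keep.etch(p='/la/kohesto/plarod', c='smabuni_ok'), — result: created.
Invoking keep.strike(p='/la/kohesto'), — result: ToolError: not empty.
I try keep.etch(p='/la/babe_ag', c='slasocri'), giving created.
Now I run keep.etch(p='/kidabu_a/grure', c='dom'), and observe created.
Now I run keep.strike(p='/stestu/stismu'): ToolError: not found.
Next I call keep.shunt(s='/kidabu_a/grure', d='/kidabu_a/zival'), and get ok.
I invoke keep.peekin(p='/kidabu_a/pigusmo_'), → [].
I use keep.etch(p='/la/plupli', c='wuteb'), yielding created.


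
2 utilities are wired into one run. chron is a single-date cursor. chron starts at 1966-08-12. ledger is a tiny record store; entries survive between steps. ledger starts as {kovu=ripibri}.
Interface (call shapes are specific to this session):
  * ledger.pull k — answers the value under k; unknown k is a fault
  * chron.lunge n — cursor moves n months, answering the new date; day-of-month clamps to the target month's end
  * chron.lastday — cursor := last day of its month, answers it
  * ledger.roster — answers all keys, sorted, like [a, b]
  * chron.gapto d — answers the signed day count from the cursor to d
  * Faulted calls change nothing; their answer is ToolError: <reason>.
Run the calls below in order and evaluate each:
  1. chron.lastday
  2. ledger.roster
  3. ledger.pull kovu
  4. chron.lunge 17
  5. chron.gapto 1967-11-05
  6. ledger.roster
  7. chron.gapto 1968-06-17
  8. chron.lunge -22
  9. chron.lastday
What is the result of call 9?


> lastday
= 1966-08-31
> roster
= [kovu]
> pull k=kovu
= ripibri
> lunge n=17
= 1968-01-31
> gapto d=1967-11-05
= -87
> roster
= [kovu]
> gapto d=1968-06-17
= 138
> lunge n=-22
= 1966-03-31
> lastday
= 1966-03-31

Answer: 1966-03-31


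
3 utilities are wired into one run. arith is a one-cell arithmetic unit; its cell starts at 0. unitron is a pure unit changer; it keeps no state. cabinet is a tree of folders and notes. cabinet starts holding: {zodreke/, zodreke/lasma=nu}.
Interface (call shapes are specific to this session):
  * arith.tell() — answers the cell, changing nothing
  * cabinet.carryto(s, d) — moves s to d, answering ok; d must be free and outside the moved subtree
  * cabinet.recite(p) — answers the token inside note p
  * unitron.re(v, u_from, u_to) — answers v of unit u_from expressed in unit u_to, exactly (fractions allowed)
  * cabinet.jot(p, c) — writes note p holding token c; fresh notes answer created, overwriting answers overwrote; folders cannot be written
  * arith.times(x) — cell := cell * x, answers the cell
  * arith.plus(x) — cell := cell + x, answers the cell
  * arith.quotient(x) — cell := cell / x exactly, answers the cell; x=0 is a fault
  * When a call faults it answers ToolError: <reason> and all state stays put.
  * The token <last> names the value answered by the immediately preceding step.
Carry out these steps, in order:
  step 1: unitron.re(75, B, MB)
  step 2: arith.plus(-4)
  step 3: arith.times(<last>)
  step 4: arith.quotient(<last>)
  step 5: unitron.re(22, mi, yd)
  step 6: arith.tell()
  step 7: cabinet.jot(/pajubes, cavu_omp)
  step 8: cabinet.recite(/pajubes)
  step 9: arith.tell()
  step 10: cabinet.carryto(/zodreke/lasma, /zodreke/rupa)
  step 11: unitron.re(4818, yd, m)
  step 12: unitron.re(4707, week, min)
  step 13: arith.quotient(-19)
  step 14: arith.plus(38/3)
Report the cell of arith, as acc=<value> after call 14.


>> re(v='75', u_from='B', u_to='MB')
<< 3/40000
>> plus(x='-4')
<< -4
>> times(x='<last>')
<< 16
>> quotient(x='<last>')
<< 1
>> re(v='22', u_from='mi', u_to='yd')
<< 38720
>> tell()
<< 1
>> jot(p='/pajubes', c='cavu_omp')
<< created
>> recite(p='/pajubes')
<< cavu_omp
>> tell()
<< 1
>> carryto(s='/zodreke/lasma', d='/zodreke/rupa')
<< ok
>> re(v='4818', u_from='yd', u_to='m')
<< 2753487/625
>> re(v='4707', u_from='week', u_to='min')
<< 47446560
>> quotient(x='-19')
<< -1/19
>> plus(x='38/3')
<< 719/57

Answer: acc=719/57


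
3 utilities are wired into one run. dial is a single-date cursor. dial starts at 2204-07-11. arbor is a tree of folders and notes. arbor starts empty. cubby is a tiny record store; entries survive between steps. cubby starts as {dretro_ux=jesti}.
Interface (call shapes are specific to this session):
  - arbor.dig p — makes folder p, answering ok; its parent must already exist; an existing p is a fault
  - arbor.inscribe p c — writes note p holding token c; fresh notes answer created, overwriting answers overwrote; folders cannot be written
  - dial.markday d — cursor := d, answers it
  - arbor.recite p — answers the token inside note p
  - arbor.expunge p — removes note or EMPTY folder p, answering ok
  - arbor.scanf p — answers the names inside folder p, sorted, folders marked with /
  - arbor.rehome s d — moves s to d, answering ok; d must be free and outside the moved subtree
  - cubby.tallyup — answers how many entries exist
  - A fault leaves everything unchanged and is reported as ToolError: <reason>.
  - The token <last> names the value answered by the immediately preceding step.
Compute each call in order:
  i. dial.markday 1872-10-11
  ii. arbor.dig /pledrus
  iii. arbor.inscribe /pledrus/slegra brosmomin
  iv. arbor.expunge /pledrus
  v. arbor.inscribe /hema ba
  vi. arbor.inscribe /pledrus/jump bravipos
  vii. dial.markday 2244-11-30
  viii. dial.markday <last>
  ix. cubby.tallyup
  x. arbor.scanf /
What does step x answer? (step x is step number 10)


I try dial.markday on d→1872-10-11, and get 1872-10-11.
I run arbor.dig on p→/pledrus, and observe ok.
I call arbor.inscribe on p→/pledrus/slegra, c→brosmomin, which returns created.
I use arbor.expunge on p→/pledrus, giving ToolError: not empty.
I call arbor.inscribe on p→/hema, c→ba, giving created.
I use arbor.inscribe on p→/pledrus/jump, c→bravipos, and get created.
Next I call dial.markday on d→2244-11-30, and get 2244-11-30.
I run dial.markday on d→<last>, and get 2244-11-30.
Next I call cubby.tallyup(): 1.
I try arbor.scanf on p→/, and get [hema, pledrus/].

Answer: [hema, pledrus/]


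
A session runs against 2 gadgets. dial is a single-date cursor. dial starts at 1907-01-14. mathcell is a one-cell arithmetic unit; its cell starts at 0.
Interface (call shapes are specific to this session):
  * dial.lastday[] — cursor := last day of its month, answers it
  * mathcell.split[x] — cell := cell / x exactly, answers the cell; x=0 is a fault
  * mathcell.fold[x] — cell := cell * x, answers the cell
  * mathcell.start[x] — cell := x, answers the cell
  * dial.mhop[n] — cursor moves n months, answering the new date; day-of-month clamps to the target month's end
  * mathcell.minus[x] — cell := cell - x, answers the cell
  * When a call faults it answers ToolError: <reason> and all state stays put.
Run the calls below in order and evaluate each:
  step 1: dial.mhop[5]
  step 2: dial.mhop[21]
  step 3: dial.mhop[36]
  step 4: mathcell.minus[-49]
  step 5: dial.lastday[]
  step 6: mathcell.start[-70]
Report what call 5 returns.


·→ dial.mhop(n=5)
·← 1907-06-14
·→ dial.mhop(n=21)
·← 1909-03-14
·→ dial.mhop(n=36)
·← 1912-03-14
·→ mathcell.minus(x=-49)
·← 49
·→ dial.lastday()
·← 1912-03-31
·→ mathcell.start(x=-70)
·← -70

Answer: 1912-03-31


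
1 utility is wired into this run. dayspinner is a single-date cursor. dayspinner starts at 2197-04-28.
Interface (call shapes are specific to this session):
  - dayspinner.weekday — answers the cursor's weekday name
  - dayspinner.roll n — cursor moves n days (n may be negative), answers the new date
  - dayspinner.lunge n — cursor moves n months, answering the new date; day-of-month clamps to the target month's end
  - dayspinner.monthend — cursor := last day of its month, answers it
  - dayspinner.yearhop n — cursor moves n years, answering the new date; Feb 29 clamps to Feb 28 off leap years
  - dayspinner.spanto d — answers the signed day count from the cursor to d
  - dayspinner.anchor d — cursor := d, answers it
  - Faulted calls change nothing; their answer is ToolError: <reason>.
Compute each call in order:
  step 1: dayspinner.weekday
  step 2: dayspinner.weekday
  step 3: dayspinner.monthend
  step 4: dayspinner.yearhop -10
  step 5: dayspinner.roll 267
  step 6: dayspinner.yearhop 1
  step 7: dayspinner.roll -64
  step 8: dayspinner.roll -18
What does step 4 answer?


Act: weekday[]
Obs: Friday
Act: weekday[]
Obs: Friday
Act: monthend[]
Obs: 2197-04-30
Act: yearhop[n='-10']
Obs: 2187-04-30
Act: roll[n='267']
Obs: 2188-01-22
Act: yearhop[n='1']
Obs: 2189-01-22
Act: roll[n='-64']
Obs: 2188-11-19
Act: roll[n='-18']
Obs: 2188-11-01

Answer: 2187-04-30


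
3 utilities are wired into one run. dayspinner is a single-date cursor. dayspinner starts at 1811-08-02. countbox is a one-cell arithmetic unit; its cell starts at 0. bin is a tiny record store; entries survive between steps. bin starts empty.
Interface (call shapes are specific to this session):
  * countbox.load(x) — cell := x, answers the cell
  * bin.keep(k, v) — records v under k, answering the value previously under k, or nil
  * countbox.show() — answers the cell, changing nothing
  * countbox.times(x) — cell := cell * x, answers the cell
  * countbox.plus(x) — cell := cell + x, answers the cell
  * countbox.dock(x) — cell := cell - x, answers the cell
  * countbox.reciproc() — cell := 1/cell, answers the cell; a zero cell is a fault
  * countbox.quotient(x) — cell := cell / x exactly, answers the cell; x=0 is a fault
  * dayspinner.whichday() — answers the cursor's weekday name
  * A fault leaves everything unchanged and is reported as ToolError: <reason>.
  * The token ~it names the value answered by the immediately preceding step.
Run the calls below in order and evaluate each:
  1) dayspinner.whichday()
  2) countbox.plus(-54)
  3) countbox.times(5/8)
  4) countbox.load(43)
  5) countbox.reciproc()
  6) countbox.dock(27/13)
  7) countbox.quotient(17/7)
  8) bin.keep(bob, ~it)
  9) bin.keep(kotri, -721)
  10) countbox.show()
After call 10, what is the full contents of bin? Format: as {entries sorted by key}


-> whichday()
<- Friday
-> plus(x=-54)
<- -54
-> times(x=5/8)
<- -135/4
-> load(x=43)
<- 43
-> reciproc()
<- 1/43
-> dock(x=27/13)
<- -1148/559
-> quotient(x=17/7)
<- -8036/9503
-> keep(k=bob, v=~it)
<- nil
-> keep(k=kotri, v=-721)
<- nil
-> show()
<- -8036/9503

Answer: {bob=-8036/9503, kotri=-721}


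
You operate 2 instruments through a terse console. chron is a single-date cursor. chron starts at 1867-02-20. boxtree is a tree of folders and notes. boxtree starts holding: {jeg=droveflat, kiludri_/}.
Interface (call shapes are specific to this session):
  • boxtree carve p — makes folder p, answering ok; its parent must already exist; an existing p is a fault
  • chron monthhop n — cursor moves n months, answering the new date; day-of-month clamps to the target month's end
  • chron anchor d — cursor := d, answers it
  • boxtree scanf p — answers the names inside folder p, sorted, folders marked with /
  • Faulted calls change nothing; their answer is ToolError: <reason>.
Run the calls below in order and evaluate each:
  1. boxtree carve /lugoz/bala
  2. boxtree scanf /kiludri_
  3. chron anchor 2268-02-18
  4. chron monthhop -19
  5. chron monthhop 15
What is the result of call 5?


Answer: 2267-10-18

Derivation:
-> boxtree carve(p→/lugoz/bala)
<- ToolError: no parent
-> boxtree scanf(p→/kiludri_)
<- []
-> chron anchor(d→2268-02-18)
<- 2268-02-18
-> chron monthhop(n→-19)
<- 2266-07-18
-> chron monthhop(n→15)
<- 2267-10-18


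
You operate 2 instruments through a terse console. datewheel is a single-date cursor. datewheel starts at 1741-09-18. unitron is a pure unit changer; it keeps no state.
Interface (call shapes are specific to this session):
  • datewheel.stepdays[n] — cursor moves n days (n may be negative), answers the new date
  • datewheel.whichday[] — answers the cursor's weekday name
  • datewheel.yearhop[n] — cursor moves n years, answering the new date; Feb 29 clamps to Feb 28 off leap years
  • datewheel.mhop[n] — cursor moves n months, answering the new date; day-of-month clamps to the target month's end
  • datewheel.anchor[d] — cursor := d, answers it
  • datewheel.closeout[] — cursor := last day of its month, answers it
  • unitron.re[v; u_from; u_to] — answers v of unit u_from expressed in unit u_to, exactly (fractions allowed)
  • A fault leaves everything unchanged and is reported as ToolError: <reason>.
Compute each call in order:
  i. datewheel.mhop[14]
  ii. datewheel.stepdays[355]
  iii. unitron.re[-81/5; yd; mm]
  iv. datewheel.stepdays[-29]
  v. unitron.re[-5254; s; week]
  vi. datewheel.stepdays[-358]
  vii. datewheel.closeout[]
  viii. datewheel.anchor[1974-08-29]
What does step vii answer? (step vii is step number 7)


>>> datewheel.mhop n=14
:: 1742-11-18
>>> datewheel.stepdays n=355
:: 1743-11-08
>>> unitron.re v=-81/5 u_from=yd u_to=mm
:: -370332/25
>>> datewheel.stepdays n=-29
:: 1743-10-10
>>> unitron.re v=-5254 u_from=s u_to=week
:: -2627/302400
>>> datewheel.stepdays n=-358
:: 1742-10-17
>>> datewheel.closeout
:: 1742-10-31
>>> datewheel.anchor d=1974-08-29
:: 1974-08-29

Answer: 1742-10-31


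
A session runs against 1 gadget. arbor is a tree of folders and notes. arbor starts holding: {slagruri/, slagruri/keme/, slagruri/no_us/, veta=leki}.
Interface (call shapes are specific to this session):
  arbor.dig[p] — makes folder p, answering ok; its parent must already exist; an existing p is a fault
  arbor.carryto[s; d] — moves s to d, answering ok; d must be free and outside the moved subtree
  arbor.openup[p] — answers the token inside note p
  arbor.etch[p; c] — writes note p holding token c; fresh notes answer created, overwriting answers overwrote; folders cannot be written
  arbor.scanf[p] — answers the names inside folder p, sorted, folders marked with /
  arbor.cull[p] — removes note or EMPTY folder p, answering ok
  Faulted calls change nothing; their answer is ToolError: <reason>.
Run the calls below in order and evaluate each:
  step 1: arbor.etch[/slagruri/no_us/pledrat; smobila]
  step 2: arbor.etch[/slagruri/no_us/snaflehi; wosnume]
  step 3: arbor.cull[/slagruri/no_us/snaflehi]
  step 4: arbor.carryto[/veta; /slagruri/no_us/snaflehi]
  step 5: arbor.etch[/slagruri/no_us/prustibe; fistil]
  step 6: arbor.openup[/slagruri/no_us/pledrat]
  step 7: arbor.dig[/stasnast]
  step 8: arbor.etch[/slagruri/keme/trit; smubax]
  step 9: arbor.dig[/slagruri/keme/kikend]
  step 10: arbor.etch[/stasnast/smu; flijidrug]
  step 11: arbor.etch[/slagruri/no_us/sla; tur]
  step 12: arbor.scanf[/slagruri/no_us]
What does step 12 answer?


Answer: [pledrat, prustibe, sla, snaflehi]

Derivation:
Act: arbor.etch[p→/slagruri/no_us/pledrat; c→smobila]
Obs: created
Act: arbor.etch[p→/slagruri/no_us/snaflehi; c→wosnume]
Obs: created
Act: arbor.cull[p→/slagruri/no_us/snaflehi]
Obs: ok
Act: arbor.carryto[s→/veta; d→/slagruri/no_us/snaflehi]
Obs: ok
Act: arbor.etch[p→/slagruri/no_us/prustibe; c→fistil]
Obs: created
Act: arbor.openup[p→/slagruri/no_us/pledrat]
Obs: smobila
Act: arbor.dig[p→/stasnast]
Obs: ok
Act: arbor.etch[p→/slagruri/keme/trit; c→smubax]
Obs: created
Act: arbor.dig[p→/slagruri/keme/kikend]
Obs: ok
Act: arbor.etch[p→/stasnast/smu; c→flijidrug]
Obs: created
Act: arbor.etch[p→/slagruri/no_us/sla; c→tur]
Obs: created
Act: arbor.scanf[p→/slagruri/no_us]
Obs: [pledrat, prustibe, sla, snaflehi]


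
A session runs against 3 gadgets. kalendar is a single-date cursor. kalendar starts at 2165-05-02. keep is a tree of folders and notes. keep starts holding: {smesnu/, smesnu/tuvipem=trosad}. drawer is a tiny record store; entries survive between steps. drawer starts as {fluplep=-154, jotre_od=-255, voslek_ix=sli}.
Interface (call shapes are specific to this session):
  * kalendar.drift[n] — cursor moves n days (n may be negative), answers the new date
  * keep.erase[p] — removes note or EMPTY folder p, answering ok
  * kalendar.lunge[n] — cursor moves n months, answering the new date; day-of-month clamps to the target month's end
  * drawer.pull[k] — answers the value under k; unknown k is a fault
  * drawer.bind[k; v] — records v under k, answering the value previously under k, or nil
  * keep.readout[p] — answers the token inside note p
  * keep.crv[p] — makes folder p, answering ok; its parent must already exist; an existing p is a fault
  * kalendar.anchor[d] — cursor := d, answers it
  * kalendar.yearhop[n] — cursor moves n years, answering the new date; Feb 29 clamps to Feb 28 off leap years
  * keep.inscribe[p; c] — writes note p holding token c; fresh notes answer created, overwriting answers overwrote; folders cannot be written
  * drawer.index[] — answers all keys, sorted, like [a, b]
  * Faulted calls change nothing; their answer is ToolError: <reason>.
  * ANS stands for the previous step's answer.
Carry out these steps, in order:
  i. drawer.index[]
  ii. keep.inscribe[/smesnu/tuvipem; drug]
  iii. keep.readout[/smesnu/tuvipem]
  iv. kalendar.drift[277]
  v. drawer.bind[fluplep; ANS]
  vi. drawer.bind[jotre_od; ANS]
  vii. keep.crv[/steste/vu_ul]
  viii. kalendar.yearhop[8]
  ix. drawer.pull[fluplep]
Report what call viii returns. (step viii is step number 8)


$ index
:: [fluplep, jotre_od, voslek_ix]
$ inscribe p=/smesnu/tuvipem c=drug
:: overwrote
$ readout p=/smesnu/tuvipem
:: drug
$ drift n=277
:: 2166-02-03
$ bind k=fluplep v=ANS
:: -154
$ bind k=jotre_od v=ANS
:: -255
$ crv p=/steste/vu_ul
:: ToolError: no parent
$ yearhop n=8
:: 2174-02-03
$ pull k=fluplep
:: 2166-02-03

Answer: 2174-02-03


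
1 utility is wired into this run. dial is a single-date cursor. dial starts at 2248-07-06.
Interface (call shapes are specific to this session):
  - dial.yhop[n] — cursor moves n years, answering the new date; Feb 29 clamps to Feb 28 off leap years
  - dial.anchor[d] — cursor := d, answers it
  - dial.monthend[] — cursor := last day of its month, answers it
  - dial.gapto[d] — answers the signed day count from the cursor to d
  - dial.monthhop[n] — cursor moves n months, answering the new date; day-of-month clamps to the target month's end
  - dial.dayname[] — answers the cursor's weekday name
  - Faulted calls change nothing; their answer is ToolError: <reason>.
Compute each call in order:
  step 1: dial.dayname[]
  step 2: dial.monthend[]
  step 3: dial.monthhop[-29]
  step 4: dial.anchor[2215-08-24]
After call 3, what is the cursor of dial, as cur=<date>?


-- 1. dial.dayname() => Thursday
-- 2. dial.monthend() => 2248-07-31
-- 3. dial.monthhop(-29) => 2246-02-28
-- 4. dial.anchor(2215-08-24) => 2215-08-24

Answer: cur=2246-02-28


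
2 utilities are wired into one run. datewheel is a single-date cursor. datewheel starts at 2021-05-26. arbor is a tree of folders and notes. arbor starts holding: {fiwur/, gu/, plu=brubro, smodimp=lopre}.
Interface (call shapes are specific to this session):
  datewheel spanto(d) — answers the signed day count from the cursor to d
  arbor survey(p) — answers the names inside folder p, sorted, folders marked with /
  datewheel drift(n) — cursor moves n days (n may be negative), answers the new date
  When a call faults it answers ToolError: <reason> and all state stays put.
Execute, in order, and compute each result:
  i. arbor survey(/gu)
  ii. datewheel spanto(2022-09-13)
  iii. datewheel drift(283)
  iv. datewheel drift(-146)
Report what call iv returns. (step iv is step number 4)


Answer: 2021-10-10

Derivation:
Step: arbor survey[p=/gu]
Result: []
Step: datewheel spanto[d=2022-09-13]
Result: 475
Step: datewheel drift[n=283]
Result: 2022-03-05
Step: datewheel drift[n=-146]
Result: 2021-10-10


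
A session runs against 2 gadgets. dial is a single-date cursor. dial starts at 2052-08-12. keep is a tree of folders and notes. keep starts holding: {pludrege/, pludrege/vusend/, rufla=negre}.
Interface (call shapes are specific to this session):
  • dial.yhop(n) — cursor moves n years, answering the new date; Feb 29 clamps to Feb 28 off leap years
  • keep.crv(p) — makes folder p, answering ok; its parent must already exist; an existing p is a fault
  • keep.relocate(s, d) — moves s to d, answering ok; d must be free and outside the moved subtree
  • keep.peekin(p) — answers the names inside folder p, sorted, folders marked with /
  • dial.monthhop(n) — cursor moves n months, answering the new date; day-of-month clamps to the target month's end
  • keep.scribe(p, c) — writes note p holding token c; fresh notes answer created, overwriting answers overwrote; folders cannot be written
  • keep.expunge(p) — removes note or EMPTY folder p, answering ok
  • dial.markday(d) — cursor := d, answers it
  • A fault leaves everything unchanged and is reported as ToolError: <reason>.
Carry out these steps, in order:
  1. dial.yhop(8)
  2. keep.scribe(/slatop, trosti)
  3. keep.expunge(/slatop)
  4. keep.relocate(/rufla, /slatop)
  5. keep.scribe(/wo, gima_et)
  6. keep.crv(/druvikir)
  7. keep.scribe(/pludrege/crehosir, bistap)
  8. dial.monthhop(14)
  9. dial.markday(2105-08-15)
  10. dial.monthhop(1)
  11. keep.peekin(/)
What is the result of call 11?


Act: dial.yhop[n→8]
Obs: 2060-08-12
Act: keep.scribe[p→/slatop; c→trosti]
Obs: created
Act: keep.expunge[p→/slatop]
Obs: ok
Act: keep.relocate[s→/rufla; d→/slatop]
Obs: ok
Act: keep.scribe[p→/wo; c→gima_et]
Obs: created
Act: keep.crv[p→/druvikir]
Obs: ok
Act: keep.scribe[p→/pludrege/crehosir; c→bistap]
Obs: created
Act: dial.monthhop[n→14]
Obs: 2061-10-12
Act: dial.markday[d→2105-08-15]
Obs: 2105-08-15
Act: dial.monthhop[n→1]
Obs: 2105-09-15
Act: keep.peekin[p→/]
Obs: [druvikir/, pludrege/, slatop, wo]

Answer: [druvikir/, pludrege/, slatop, wo]


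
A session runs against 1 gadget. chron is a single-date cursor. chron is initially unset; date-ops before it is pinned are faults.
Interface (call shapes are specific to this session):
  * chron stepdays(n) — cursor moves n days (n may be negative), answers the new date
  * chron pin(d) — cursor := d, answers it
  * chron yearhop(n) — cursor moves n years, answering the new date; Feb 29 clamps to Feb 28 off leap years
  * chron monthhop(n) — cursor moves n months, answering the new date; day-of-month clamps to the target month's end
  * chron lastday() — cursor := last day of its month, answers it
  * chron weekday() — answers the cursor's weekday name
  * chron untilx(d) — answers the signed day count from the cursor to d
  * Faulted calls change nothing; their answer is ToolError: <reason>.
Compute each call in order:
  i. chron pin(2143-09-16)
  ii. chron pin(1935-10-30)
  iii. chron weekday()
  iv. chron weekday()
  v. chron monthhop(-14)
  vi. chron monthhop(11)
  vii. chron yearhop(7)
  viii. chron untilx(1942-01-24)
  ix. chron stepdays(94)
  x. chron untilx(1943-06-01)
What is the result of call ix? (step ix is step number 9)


Answer: 1942-11-01

Derivation:
// chron pin(2143-09-16) => 2143-09-16
// chron pin(1935-10-30) => 1935-10-30
// chron weekday() => Wednesday
// chron weekday() => Wednesday
// chron monthhop(-14) => 1934-08-30
// chron monthhop(11) => 1935-07-30
// chron yearhop(7) => 1942-07-30
// chron untilx(1942-01-24) => -187
// chron stepdays(94) => 1942-11-01
// chron untilx(1943-06-01) => 212


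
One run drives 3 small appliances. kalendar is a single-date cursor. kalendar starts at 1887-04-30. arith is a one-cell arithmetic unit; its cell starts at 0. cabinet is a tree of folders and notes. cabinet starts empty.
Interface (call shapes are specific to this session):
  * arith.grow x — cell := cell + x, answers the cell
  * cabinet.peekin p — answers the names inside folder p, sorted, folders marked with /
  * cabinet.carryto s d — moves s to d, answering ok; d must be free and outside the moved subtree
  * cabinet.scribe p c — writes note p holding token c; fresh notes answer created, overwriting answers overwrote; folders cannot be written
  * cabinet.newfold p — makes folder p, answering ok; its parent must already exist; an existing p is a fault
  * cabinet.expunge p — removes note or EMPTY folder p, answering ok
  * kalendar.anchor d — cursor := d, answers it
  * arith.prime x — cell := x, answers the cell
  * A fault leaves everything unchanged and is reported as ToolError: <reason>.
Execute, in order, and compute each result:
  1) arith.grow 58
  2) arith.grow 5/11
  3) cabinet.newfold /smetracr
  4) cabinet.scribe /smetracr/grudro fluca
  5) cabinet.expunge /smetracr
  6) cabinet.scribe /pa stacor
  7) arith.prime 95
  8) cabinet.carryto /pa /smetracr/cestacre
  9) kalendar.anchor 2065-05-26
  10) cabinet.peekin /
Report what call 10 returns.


Step: grow[58]
Result: 58
Step: grow[5/11]
Result: 643/11
Step: newfold[/smetracr]
Result: ok
Step: scribe[/smetracr/grudro; fluca]
Result: created
Step: expunge[/smetracr]
Result: ToolError: not empty
Step: scribe[/pa; stacor]
Result: created
Step: prime[95]
Result: 95
Step: carryto[/pa; /smetracr/cestacre]
Result: ok
Step: anchor[2065-05-26]
Result: 2065-05-26
Step: peekin[/]
Result: [smetracr/]

Answer: [smetracr/]


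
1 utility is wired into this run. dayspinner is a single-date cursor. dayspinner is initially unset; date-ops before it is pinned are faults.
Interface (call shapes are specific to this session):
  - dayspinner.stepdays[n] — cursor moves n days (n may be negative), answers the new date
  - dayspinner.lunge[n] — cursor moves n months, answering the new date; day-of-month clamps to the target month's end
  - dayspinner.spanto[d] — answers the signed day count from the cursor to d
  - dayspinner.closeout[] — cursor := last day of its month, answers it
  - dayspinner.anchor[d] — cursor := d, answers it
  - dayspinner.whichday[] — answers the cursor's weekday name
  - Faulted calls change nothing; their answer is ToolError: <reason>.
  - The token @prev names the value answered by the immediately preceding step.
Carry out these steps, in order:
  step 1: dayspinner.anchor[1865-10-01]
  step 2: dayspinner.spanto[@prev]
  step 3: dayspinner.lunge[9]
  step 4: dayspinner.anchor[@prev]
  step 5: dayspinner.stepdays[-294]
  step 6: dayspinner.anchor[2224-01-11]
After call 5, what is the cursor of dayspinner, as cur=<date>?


==> dayspinner.anchor(d→1865-10-01)
<== 1865-10-01
==> dayspinner.spanto(d→@prev)
<== 0
==> dayspinner.lunge(n→9)
<== 1866-07-01
==> dayspinner.anchor(d→@prev)
<== 1866-07-01
==> dayspinner.stepdays(n→-294)
<== 1865-09-10
==> dayspinner.anchor(d→2224-01-11)
<== 2224-01-11

Answer: cur=1865-09-10


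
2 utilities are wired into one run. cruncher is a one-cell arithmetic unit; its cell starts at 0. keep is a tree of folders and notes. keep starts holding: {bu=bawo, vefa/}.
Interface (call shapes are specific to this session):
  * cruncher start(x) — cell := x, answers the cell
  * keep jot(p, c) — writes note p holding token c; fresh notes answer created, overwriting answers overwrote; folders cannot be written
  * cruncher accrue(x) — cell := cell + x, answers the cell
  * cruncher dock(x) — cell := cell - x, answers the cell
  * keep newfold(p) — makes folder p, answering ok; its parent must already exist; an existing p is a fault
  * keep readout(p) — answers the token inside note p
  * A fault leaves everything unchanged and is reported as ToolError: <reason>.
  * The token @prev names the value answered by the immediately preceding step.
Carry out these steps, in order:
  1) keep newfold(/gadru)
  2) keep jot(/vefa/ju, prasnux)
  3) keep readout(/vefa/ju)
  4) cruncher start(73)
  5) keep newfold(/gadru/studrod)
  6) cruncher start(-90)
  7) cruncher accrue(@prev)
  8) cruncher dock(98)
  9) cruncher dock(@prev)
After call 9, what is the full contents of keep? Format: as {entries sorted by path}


-- 1. keep newfold(p→/gadru) == ok
-- 2. keep jot(p→/vefa/ju, c→prasnux) == created
-- 3. keep readout(p→/vefa/ju) == prasnux
-- 4. cruncher start(x→73) == 73
-- 5. keep newfold(p→/gadru/studrod) == ok
-- 6. cruncher start(x→-90) == -90
-- 7. cruncher accrue(x→@prev) == -180
-- 8. cruncher dock(x→98) == -278
-- 9. cruncher dock(x→@prev) == 0

Answer: {bu=bawo, gadru/, gadru/studrod/, vefa/, vefa/ju=prasnux}


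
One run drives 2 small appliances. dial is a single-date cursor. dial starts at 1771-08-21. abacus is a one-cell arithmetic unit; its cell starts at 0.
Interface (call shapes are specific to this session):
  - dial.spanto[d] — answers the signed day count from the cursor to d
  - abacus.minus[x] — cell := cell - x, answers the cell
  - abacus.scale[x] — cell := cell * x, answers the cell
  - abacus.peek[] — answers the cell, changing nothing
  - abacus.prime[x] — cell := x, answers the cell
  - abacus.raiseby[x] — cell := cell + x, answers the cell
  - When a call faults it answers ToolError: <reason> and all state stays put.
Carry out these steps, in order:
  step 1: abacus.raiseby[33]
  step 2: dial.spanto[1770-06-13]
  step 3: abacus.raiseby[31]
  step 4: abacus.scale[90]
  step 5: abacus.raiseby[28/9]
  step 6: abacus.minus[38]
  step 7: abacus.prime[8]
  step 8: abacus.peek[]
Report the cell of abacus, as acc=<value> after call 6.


Invoking abacus.raiseby on x='33', and observe 33.
I invoke dial.spanto on d='1770-06-13', and see -434.
I try abacus.raiseby on x='31', and see 64.
Next I call abacus.scale on x='90': 5760.
Using abacus.raiseby on x='28/9', yielding 51868/9.
I run abacus.minus on x='38', and see 51526/9.
Using abacus.prime on x='8', which returns 8.
I try abacus.peek(), giving 8.

Answer: acc=51526/9


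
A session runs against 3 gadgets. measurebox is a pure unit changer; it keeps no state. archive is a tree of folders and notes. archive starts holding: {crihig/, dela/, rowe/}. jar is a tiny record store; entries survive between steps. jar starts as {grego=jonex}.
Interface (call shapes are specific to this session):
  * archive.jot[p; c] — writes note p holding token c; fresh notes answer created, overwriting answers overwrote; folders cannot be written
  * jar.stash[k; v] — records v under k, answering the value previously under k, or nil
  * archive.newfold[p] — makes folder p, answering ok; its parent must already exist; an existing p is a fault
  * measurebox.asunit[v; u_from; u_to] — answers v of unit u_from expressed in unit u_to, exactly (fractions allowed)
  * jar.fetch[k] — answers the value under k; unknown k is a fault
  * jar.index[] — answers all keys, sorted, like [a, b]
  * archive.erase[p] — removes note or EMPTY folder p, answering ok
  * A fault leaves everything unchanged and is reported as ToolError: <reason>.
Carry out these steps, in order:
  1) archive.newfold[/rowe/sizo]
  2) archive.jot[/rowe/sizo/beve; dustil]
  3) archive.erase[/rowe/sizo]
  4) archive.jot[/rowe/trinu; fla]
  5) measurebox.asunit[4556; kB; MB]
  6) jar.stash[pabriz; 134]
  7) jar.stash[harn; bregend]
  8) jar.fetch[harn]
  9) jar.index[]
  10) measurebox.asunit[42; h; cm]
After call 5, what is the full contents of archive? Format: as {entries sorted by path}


Answer: {crihig/, dela/, rowe/, rowe/sizo/, rowe/sizo/beve=dustil, rowe/trinu=fla}

Derivation:
Now I run archive.newfold on p=/rowe/sizo, and observe ok.
Using archive.jot on p=/rowe/sizo/beve, c=dustil, giving created.
I use archive.erase on p=/rowe/sizo, and get ToolError: not empty.
Using archive.jot on p=/rowe/trinu, c=fla, — result: created.
I run measurebox.asunit on v=4556, u_from=kB, u_to=MB, and see 1139/250.
Using jar.stash on k=pabriz, v=134, and observe nil.
Next I call jar.stash on k=harn, v=bregend, and get nil.
I try jar.fetch on k=harn, and see bregend.
I use jar.index(), and observe [grego, harn, pabriz].
Calling measurebox.asunit on v=42, u_from=h, u_to=cm, yielding ToolError: incompatible units.
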